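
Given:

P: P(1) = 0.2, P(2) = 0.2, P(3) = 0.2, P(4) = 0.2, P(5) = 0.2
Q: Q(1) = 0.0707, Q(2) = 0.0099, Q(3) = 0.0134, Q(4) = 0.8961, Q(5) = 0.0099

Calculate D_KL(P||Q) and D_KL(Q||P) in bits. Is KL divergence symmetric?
D_KL(P||Q) = 2.3818 bits, D_KL(Q||P) = 1.6947 bits. No, KL divergence is not symmetric.

D_KL(P||Q) = Σ P(x) log₂(P(x)/Q(x))

Computing term by term:
  P(1)·log₂(P(1)/Q(1)) = 0.2·log₂(0.2/0.0707) = 0.30004
  P(2)·log₂(P(2)/Q(2)) = 0.2·log₂(0.2/0.0099) = 0.86729
  P(3)·log₂(P(3)/Q(3)) = 0.2·log₂(0.2/0.0134) = 0.77994
  P(4)·log₂(P(4)/Q(4)) = 0.2·log₂(0.2/0.8961) = -0.43273
  P(5)·log₂(P(5)/Q(5)) = 0.2·log₂(0.2/0.0099) = 0.86729

D_KL(P||Q) = 0.30004 + 0.86729 + 0.77994 - 0.43273 + 0.86729 = 2.38183 ≈ 2.3818 bits

D_KL(Q||P) = Σ Q(x) log₂(Q(x)/P(x))

Computing term by term:
  Q(1)·log₂(Q(1)/P(1)) = 0.0707·log₂(0.0707/0.2) = -0.10607
  Q(2)·log₂(Q(2)/P(2)) = 0.0099·log₂(0.0099/0.2) = -0.04293
  Q(3)·log₂(Q(3)/P(3)) = 0.0134·log₂(0.0134/0.2) = -0.05226
  Q(4)·log₂(Q(4)/P(4)) = 0.8961·log₂(0.8961/0.2) = 1.93886
  Q(5)·log₂(Q(5)/P(5)) = 0.0099·log₂(0.0099/0.2) = -0.04293

D_KL(Q||P) = -0.10607 - 0.04293 - 0.05226 + 1.93886 - 0.04293 = 1.69467 ≈ 1.6947 bits

These are NOT equal (difference: 0.6871 bits). KL divergence is asymmetric: D_KL(P||Q) ≠ D_KL(Q||P) in general.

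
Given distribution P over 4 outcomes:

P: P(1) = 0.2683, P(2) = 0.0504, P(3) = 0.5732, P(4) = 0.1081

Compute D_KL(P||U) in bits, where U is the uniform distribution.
0.4663 bits

U(i) = 1/4 for all i

D_KL(P||U) = Σ P(x) log₂(P(x) / (1/4))
           = Σ P(x) log₂(P(x)) + log₂(4)
           = log₂(4) - H(P)

H(P) = -Σ P(x) log₂(P(x)):
  -P(1)·log₂(P(1)) = -(0.2683)·log₂(0.2683) = 0.50926
  -P(2)·log₂(P(2)) = -(0.0504)·log₂(0.0504) = 0.21725
  -P(3)·log₂(P(3)) = -(0.5732)·log₂(0.5732) = 0.46022
  -P(4)·log₂(P(4)) = -(0.1081)·log₂(0.1081) = 0.34695
H(P) = 0.50926 + 0.21725 + 0.46022 + 0.34695 = 1.53368 bits

log₂(4) = 2.00000 bits

D_KL(P||U) = 2.00000 - 1.53368 = 0.46632 ≈ 0.4663 bits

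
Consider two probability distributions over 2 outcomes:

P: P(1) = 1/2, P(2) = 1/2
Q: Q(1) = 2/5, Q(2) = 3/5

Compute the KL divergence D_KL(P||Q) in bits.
0.0294 bits

D_KL(P||Q) = Σ P(x) log₂(P(x)/Q(x))

Computing term by term:
  P(1)·log₂(P(1)/Q(1)) = (1/2)·log₂((1/2)/(2/5)) = 0.16096
  P(2)·log₂(P(2)/Q(2)) = (1/2)·log₂((1/2)/(3/5)) = -0.13152

D_KL(P||Q) = 0.16096 - 0.13152 = 0.02944 ≈ 0.0294 bits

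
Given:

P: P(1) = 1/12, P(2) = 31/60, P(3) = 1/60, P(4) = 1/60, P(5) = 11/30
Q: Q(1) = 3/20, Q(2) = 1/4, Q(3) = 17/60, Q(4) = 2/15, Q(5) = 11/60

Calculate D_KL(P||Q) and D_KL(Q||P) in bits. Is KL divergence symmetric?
D_KL(P||Q) = 0.7190 bits, D_KL(Q||P) = 1.2402 bits. No, KL divergence is not symmetric.

D_KL(P||Q) = Σ P(x) log₂(P(x)/Q(x))

Computing term by term:
  P(1)·log₂(P(1)/Q(1)) = (1/12)·log₂((1/12)/(3/20)) = -0.07067
  P(2)·log₂(P(2)/Q(2)) = (31/60)·log₂((31/60)/(1/4)) = 0.54111
  P(3)·log₂(P(3)/Q(3)) = (1/60)·log₂((1/60)/(17/60)) = -0.06812
  P(4)·log₂(P(4)/Q(4)) = (1/60)·log₂((1/60)/(2/15)) = -0.05000
  P(5)·log₂(P(5)/Q(5)) = (11/30)·log₂((11/30)/(11/60)) = 0.36667

D_KL(P||Q) = -0.07067 + 0.54111 - 0.06812 - 0.05000 + 0.36667 = 0.71899 ≈ 0.7190 bits

D_KL(Q||P) = Σ Q(x) log₂(Q(x)/P(x))

Computing term by term:
  Q(1)·log₂(Q(1)/P(1)) = (3/20)·log₂((3/20)/(1/12)) = 0.12720
  Q(2)·log₂(Q(2)/P(2)) = (1/4)·log₂((1/4)/(31/60)) = -0.26183
  Q(3)·log₂(Q(3)/P(3)) = (17/60)·log₂((17/60)/(1/60)) = 1.15811
  Q(4)·log₂(Q(4)/P(4)) = (2/15)·log₂((2/15)/(1/60)) = 0.40000
  Q(5)·log₂(Q(5)/P(5)) = (11/60)·log₂((11/60)/(11/30)) = -0.18333

D_KL(Q||P) = 0.12720 - 0.26183 + 1.15811 + 0.40000 - 0.18333 = 1.24015 ≈ 1.2402 bits

These are NOT equal (difference: 0.5212 bits). KL divergence is asymmetric: D_KL(P||Q) ≠ D_KL(Q||P) in general.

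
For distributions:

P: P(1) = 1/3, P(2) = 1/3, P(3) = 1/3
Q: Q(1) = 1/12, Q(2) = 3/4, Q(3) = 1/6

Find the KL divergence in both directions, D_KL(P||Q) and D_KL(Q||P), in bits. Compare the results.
D_KL(P||Q) = 0.6100 bits, D_KL(Q||P) = 0.5441 bits. D_KL(P||Q) is larger than D_KL(Q||P) by 0.0659 bits; the two directions differ.

D_KL(P||Q) = Σ P(x) log₂(P(x)/Q(x))

Computing term by term:
  P(1)·log₂(P(1)/Q(1)) = (1/3)·log₂((1/3)/(1/12)) = 0.66667
  P(2)·log₂(P(2)/Q(2)) = (1/3)·log₂((1/3)/(3/4)) = -0.38998
  P(3)·log₂(P(3)/Q(3)) = (1/3)·log₂((1/3)/(1/6)) = 0.33333

D_KL(P||Q) = 0.66667 - 0.38998 + 0.33333 = 0.61002 ≈ 0.6100 bits

D_KL(Q||P) = Σ Q(x) log₂(Q(x)/P(x))

Computing term by term:
  Q(1)·log₂(Q(1)/P(1)) = (1/12)·log₂((1/12)/(1/3)) = -0.16667
  Q(2)·log₂(Q(2)/P(2)) = (3/4)·log₂((3/4)/(1/3)) = 0.87744
  Q(3)·log₂(Q(3)/P(3)) = (1/6)·log₂((1/6)/(1/3)) = -0.16667

D_KL(Q||P) = -0.16667 + 0.87744 - 0.16667 = 0.54410 ≈ 0.5441 bits

These are NOT equal (difference: 0.0659 bits). KL divergence is asymmetric: D_KL(P||Q) ≠ D_KL(Q||P) in general.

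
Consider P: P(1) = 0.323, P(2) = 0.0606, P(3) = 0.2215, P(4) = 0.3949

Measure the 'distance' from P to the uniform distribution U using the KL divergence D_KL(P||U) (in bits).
0.2173 bits

U(i) = 1/4 for all i

D_KL(P||U) = Σ P(x) log₂(P(x) / (1/4))
           = Σ P(x) log₂(P(x)) + log₂(4)
           = log₂(4) - H(P)

H(P) = -Σ P(x) log₂(P(x)):
  -P(1)·log₂(P(1)) = -(0.323)·log₂(0.323) = 0.52662
  -P(2)·log₂(P(2)) = -(0.0606)·log₂(0.0606) = 0.24510
  -P(3)·log₂(P(3)) = -(0.2215)·log₂(0.2215) = 0.48168
  -P(4)·log₂(P(4)) = -(0.3949)·log₂(0.3949) = 0.52934
H(P) = 0.52662 + 0.24510 + 0.48168 + 0.52934 = 1.78274 bits

log₂(4) = 2.00000 bits

D_KL(P||U) = 2.00000 - 1.78274 = 0.21726 ≈ 0.2173 bits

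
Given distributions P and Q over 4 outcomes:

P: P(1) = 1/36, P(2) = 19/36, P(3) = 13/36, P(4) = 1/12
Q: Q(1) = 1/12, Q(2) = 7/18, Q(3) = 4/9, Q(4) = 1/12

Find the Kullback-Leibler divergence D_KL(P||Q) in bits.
0.0803 bits

D_KL(P||Q) = Σ P(x) log₂(P(x)/Q(x))

Computing term by term:
  P(1)·log₂(P(1)/Q(1)) = (1/36)·log₂((1/36)/(1/12)) = -0.04403
  P(2)·log₂(P(2)/Q(2)) = (19/36)·log₂((19/36)/(7/18)) = 0.23252
  P(3)·log₂(P(3)/Q(3)) = (13/36)·log₂((13/36)/(4/9)) = -0.10817
  P(4)·log₂(P(4)/Q(4)) = (1/12)·log₂((1/12)/(1/12)) = 0.00000

D_KL(P||Q) = -0.04403 + 0.23252 - 0.10817 + 0.00000 = 0.08032 ≈ 0.0803 bits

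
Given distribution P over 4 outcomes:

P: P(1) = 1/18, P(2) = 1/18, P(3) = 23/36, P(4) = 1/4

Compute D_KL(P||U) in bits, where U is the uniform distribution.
0.6237 bits

U(i) = 1/4 for all i

D_KL(P||U) = Σ P(x) log₂(P(x) / (1/4))
           = Σ P(x) log₂(P(x)) + log₂(4)
           = log₂(4) - H(P)

H(P) = -Σ P(x) log₂(P(x)):
  -P(1)·log₂(P(1)) = -(1/18)·log₂(1/18) = 0.23166
  -P(2)·log₂(P(2)) = -(1/18)·log₂(1/18) = 0.23166
  -P(3)·log₂(P(3)) = -(23/36)·log₂(23/36) = 0.41295
  -P(4)·log₂(P(4)) = -(1/4)·log₂(1/4) = 0.50000
H(P) = 0.23166 + 0.23166 + 0.41295 + 0.50000 = 1.37627 bits

log₂(4) = 2.00000 bits

D_KL(P||U) = 2.00000 - 1.37627 = 0.62373 ≈ 0.6237 bits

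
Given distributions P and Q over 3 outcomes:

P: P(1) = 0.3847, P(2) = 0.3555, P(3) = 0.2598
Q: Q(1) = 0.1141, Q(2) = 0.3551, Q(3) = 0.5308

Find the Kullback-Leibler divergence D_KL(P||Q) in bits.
0.4073 bits

D_KL(P||Q) = Σ P(x) log₂(P(x)/Q(x))

Computing term by term:
  P(1)·log₂(P(1)/Q(1)) = 0.3847·log₂(0.3847/0.1141) = 0.67455
  P(2)·log₂(P(2)/Q(2)) = 0.3555·log₂(0.3555/0.3551) = 0.00058
  P(3)·log₂(P(3)/Q(3)) = 0.2598·log₂(0.2598/0.5308) = -0.26779

D_KL(P||Q) = 0.67455 + 0.00058 - 0.26779 = 0.40734 ≈ 0.4073 bits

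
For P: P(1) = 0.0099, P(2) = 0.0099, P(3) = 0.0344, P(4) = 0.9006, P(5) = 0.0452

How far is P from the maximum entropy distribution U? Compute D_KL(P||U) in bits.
1.6849 bits

U(i) = 1/5 for all i

D_KL(P||U) = Σ P(x) log₂(P(x) / (1/5))
           = Σ P(x) log₂(P(x)) + log₂(5)
           = log₂(5) - H(P)

H(P) = -Σ P(x) log₂(P(x)):
  -P(1)·log₂(P(1)) = -(0.0099)·log₂(0.0099) = 0.06592
  -P(2)·log₂(P(2)) = -(0.0099)·log₂(0.0099) = 0.06592
  -P(3)·log₂(P(3)) = -(0.0344)·log₂(0.0344) = 0.16723
  -P(4)·log₂(P(4)) = -(0.9006)·log₂(0.9006) = 0.13603
  -P(5)·log₂(P(5)) = -(0.0452)·log₂(0.0452) = 0.20193
H(P) = 0.06592 + 0.06592 + 0.16723 + 0.13603 + 0.20193 = 0.63703 bits

log₂(5) = 2.32193 bits

D_KL(P||U) = 2.32193 - 0.63703 = 1.68490 ≈ 1.6849 bits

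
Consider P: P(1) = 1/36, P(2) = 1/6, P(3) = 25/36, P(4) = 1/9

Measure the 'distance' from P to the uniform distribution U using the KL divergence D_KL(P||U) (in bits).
0.7080 bits

U(i) = 1/4 for all i

D_KL(P||U) = Σ P(x) log₂(P(x) / (1/4))
           = Σ P(x) log₂(P(x)) + log₂(4)
           = log₂(4) - H(P)

H(P) = -Σ P(x) log₂(P(x)):
  -P(1)·log₂(P(1)) = -(1/36)·log₂(1/36) = 0.14361
  -P(2)·log₂(P(2)) = -(1/6)·log₂(1/6) = 0.43083
  -P(3)·log₂(P(3)) = -(25/36)·log₂(25/36) = 0.36533
  -P(4)·log₂(P(4)) = -(1/9)·log₂(1/9) = 0.35221
H(P) = 0.14361 + 0.43083 + 0.36533 + 0.35221 = 1.29198 bits

log₂(4) = 2.00000 bits

D_KL(P||U) = 2.00000 - 1.29198 = 0.70802 ≈ 0.7080 bits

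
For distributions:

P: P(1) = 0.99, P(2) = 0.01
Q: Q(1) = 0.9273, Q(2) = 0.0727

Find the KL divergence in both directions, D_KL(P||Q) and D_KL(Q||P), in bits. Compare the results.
D_KL(P||Q) = 0.0648 bits, D_KL(Q||P) = 0.1205 bits. D_KL(Q||P) is larger than D_KL(P||Q) by 0.0557 bits; the two directions differ.

D_KL(P||Q) = Σ P(x) log₂(P(x)/Q(x))

Computing term by term:
  P(1)·log₂(P(1)/Q(1)) = 0.99·log₂(0.99/0.9273) = 0.09345
  P(2)·log₂(P(2)/Q(2)) = 0.01·log₂(0.01/0.0727) = -0.02862

D_KL(P||Q) = 0.09345 - 0.02862 = 0.06483 ≈ 0.0648 bits

D_KL(Q||P) = Σ Q(x) log₂(Q(x)/P(x))

Computing term by term:
  Q(1)·log₂(Q(1)/P(1)) = 0.9273·log₂(0.9273/0.99) = -0.08753
  Q(2)·log₂(Q(2)/P(2)) = 0.0727·log₂(0.0727/0.01) = 0.20806

D_KL(Q||P) = -0.08753 + 0.20806 = 0.12053 ≈ 0.1205 bits

These are NOT equal (difference: 0.0557 bits). KL divergence is asymmetric: D_KL(P||Q) ≠ D_KL(Q||P) in general.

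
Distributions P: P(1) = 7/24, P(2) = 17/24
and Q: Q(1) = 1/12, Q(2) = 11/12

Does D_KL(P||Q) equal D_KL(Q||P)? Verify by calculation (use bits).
D_KL(P||Q) = 0.2637 bits, D_KL(Q||P) = 0.1904 bits. No — D_KL(P||Q) ≠ D_KL(Q||P) for this pair.

D_KL(P||Q) = Σ P(x) log₂(P(x)/Q(x))

Computing term by term:
  P(1)·log₂(P(1)/Q(1)) = (7/24)·log₂((7/24)/(1/12)) = 0.52715
  P(2)·log₂(P(2)/Q(2)) = (17/24)·log₂((17/24)/(11/12)) = -0.26348

D_KL(P||Q) = 0.52715 - 0.26348 = 0.26367 ≈ 0.2637 bits

D_KL(Q||P) = Σ Q(x) log₂(Q(x)/P(x))

Computing term by term:
  Q(1)·log₂(Q(1)/P(1)) = (1/12)·log₂((1/12)/(7/24)) = -0.15061
  Q(2)·log₂(Q(2)/P(2)) = (11/12)·log₂((11/12)/(17/24)) = 0.34097

D_KL(Q||P) = -0.15061 + 0.34097 = 0.19036 ≈ 0.1904 bits

These are NOT equal (difference: 0.0733 bits). KL divergence is asymmetric: D_KL(P||Q) ≠ D_KL(Q||P) in general.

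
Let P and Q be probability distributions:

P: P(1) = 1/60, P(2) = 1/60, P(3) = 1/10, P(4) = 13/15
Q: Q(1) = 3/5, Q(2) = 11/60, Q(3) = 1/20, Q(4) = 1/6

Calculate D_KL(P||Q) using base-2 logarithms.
2.0176 bits

D_KL(P||Q) = Σ P(x) log₂(P(x)/Q(x))

Computing term by term:
  P(1)·log₂(P(1)/Q(1)) = (1/60)·log₂((1/60)/(3/5)) = -0.08617
  P(2)·log₂(P(2)/Q(2)) = (1/60)·log₂((1/60)/(11/60)) = -0.05766
  P(3)·log₂(P(3)/Q(3)) = (1/10)·log₂((1/10)/(1/20)) = 0.10000
  P(4)·log₂(P(4)/Q(4)) = (13/15)·log₂((13/15)/(1/6)) = 2.06138

D_KL(P||Q) = -0.08617 - 0.05766 + 0.10000 + 2.06138 = 2.01755 ≈ 2.0176 bits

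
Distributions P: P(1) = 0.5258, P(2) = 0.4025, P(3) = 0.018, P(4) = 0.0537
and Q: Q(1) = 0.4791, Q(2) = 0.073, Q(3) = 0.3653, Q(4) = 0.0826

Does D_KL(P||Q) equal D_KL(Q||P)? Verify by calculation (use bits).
D_KL(P||Q) = 0.9504 bits, D_KL(Q||P) = 1.3937 bits. No — D_KL(P||Q) ≠ D_KL(Q||P) for this pair.

D_KL(P||Q) = Σ P(x) log₂(P(x)/Q(x))

Computing term by term:
  P(1)·log₂(P(1)/Q(1)) = 0.5258·log₂(0.5258/0.4791) = 0.07056
  P(2)·log₂(P(2)/Q(2)) = 0.4025·log₂(0.4025/0.073) = 0.99137
  P(3)·log₂(P(3)/Q(3)) = 0.018·log₂(0.018/0.3653) = -0.07817
  P(4)·log₂(P(4)/Q(4)) = 0.0537·log₂(0.0537/0.0826) = -0.03336

D_KL(P||Q) = 0.07056 + 0.99137 - 0.07817 - 0.03336 = 0.95040 ≈ 0.9504 bits

D_KL(Q||P) = Σ Q(x) log₂(Q(x)/P(x))

Computing term by term:
  Q(1)·log₂(Q(1)/P(1)) = 0.4791·log₂(0.4791/0.5258) = -0.06429
  Q(2)·log₂(Q(2)/P(2)) = 0.073·log₂(0.073/0.4025) = -0.17980
  Q(3)·log₂(Q(3)/P(3)) = 0.3653·log₂(0.3653/0.018) = 1.58650
  Q(4)·log₂(Q(4)/P(4)) = 0.0826·log₂(0.0826/0.0537) = 0.05131

D_KL(Q||P) = -0.06429 - 0.17980 + 1.58650 + 0.05131 = 1.39372 ≈ 1.3937 bits

These are NOT equal (difference: 0.4433 bits). KL divergence is asymmetric: D_KL(P||Q) ≠ D_KL(Q||P) in general.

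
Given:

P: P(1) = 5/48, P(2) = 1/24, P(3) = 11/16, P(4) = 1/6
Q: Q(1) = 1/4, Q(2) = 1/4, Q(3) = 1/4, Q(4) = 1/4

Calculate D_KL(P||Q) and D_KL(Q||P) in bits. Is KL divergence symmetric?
D_KL(P||Q) = 0.6666 bits, D_KL(Q||P) = 0.7434 bits. No, KL divergence is not symmetric.

D_KL(P||Q) = Σ P(x) log₂(P(x)/Q(x))

Computing term by term:
  P(1)·log₂(P(1)/Q(1)) = (5/48)·log₂((5/48)/(1/4)) = -0.13157
  P(2)·log₂(P(2)/Q(2)) = (1/24)·log₂((1/24)/(1/4)) = -0.10771
  P(3)·log₂(P(3)/Q(3)) = (11/16)·log₂((11/16)/(1/4)) = 1.00336
  P(4)·log₂(P(4)/Q(4)) = (1/6)·log₂((1/6)/(1/4)) = -0.09749

D_KL(P||Q) = -0.13157 - 0.10771 + 1.00336 - 0.09749 = 0.66659 ≈ 0.6666 bits

D_KL(Q||P) = Σ Q(x) log₂(Q(x)/P(x))

Computing term by term:
  Q(1)·log₂(Q(1)/P(1)) = (1/4)·log₂((1/4)/(5/48)) = 0.31576
  Q(2)·log₂(Q(2)/P(2)) = (1/4)·log₂((1/4)/(1/24)) = 0.64624
  Q(3)·log₂(Q(3)/P(3)) = (1/4)·log₂((1/4)/(11/16)) = -0.36486
  Q(4)·log₂(Q(4)/P(4)) = (1/4)·log₂((1/4)/(1/6)) = 0.14624

D_KL(Q||P) = 0.31576 + 0.64624 - 0.36486 + 0.14624 = 0.74338 ≈ 0.7434 bits

These are NOT equal (difference: 0.0768 bits). KL divergence is asymmetric: D_KL(P||Q) ≠ D_KL(Q||P) in general.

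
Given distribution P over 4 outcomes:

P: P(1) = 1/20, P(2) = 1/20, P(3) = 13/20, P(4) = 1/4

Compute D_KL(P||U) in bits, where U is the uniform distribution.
0.6638 bits

U(i) = 1/4 for all i

D_KL(P||U) = Σ P(x) log₂(P(x) / (1/4))
           = Σ P(x) log₂(P(x)) + log₂(4)
           = log₂(4) - H(P)

H(P) = -Σ P(x) log₂(P(x)):
  -P(1)·log₂(P(1)) = -(1/20)·log₂(1/20) = 0.21610
  -P(2)·log₂(P(2)) = -(1/20)·log₂(1/20) = 0.21610
  -P(3)·log₂(P(3)) = -(13/20)·log₂(13/20) = 0.40397
  -P(4)·log₂(P(4)) = -(1/4)·log₂(1/4) = 0.50000
H(P) = 0.21610 + 0.21610 + 0.40397 + 0.50000 = 1.33617 bits

log₂(4) = 2.00000 bits

D_KL(P||U) = 2.00000 - 1.33617 = 0.66383 ≈ 0.6638 bits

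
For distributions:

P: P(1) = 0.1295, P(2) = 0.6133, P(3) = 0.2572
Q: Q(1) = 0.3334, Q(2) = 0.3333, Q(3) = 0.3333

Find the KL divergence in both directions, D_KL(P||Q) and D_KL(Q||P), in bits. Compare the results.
D_KL(P||Q) = 0.2667 bits, D_KL(Q||P) = 0.2863 bits. D_KL(Q||P) is larger than D_KL(P||Q) by 0.0196 bits; the two directions differ.

D_KL(P||Q) = Σ P(x) log₂(P(x)/Q(x))

Computing term by term:
  P(1)·log₂(P(1)/Q(1)) = 0.1295·log₂(0.1295/0.3334) = -0.17668
  P(2)·log₂(P(2)/Q(2)) = 0.6133·log₂(0.6133/0.3333) = 0.53956
  P(3)·log₂(P(3)/Q(3)) = 0.2572·log₂(0.2572/0.3333) = -0.09617

D_KL(P||Q) = -0.17668 + 0.53956 - 0.09617 = 0.26671 ≈ 0.2667 bits

D_KL(Q||P) = Σ Q(x) log₂(Q(x)/P(x))

Computing term by term:
  Q(1)·log₂(Q(1)/P(1)) = 0.3334·log₂(0.3334/0.1295) = 0.45486
  Q(2)·log₂(Q(2)/P(2)) = 0.3333·log₂(0.3333/0.6133) = -0.29323
  Q(3)·log₂(Q(3)/P(3)) = 0.3333·log₂(0.3333/0.2572) = 0.12463

D_KL(Q||P) = 0.45486 - 0.29323 + 0.12463 = 0.28626 ≈ 0.2863 bits

These are NOT equal (difference: 0.0196 bits). KL divergence is asymmetric: D_KL(P||Q) ≠ D_KL(Q||P) in general.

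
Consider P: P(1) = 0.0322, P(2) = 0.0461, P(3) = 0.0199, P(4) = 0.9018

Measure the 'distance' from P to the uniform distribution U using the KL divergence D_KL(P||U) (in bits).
1.3888 bits

U(i) = 1/4 for all i

D_KL(P||U) = Σ P(x) log₂(P(x) / (1/4))
           = Σ P(x) log₂(P(x)) + log₂(4)
           = log₂(4) - H(P)

H(P) = -Σ P(x) log₂(P(x)):
  -P(1)·log₂(P(1)) = -(0.0322)·log₂(0.0322) = 0.15961
  -P(2)·log₂(P(2)) = -(0.0461)·log₂(0.0461) = 0.20464
  -P(3)·log₂(P(3)) = -(0.0199)·log₂(0.0199) = 0.11246
  -P(4)·log₂(P(4)) = -(0.9018)·log₂(0.9018) = 0.13448
H(P) = 0.15961 + 0.20464 + 0.11246 + 0.13448 = 0.61119 bits

log₂(4) = 2.00000 bits

D_KL(P||U) = 2.00000 - 0.61119 = 1.38881 ≈ 1.3888 bits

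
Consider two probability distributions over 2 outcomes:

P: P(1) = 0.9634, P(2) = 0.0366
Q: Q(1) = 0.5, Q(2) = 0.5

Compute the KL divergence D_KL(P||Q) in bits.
0.7735 bits

D_KL(P||Q) = Σ P(x) log₂(P(x)/Q(x))

Computing term by term:
  P(1)·log₂(P(1)/Q(1)) = 0.9634·log₂(0.9634/0.5) = 0.91158
  P(2)·log₂(P(2)/Q(2)) = 0.0366·log₂(0.0366/0.5) = -0.13806

D_KL(P||Q) = 0.91158 - 0.13806 = 0.77352 ≈ 0.7735 bits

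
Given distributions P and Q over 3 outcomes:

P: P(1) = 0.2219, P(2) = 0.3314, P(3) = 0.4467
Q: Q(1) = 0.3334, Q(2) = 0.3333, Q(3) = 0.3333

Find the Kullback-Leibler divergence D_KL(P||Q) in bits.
0.0557 bits

D_KL(P||Q) = Σ P(x) log₂(P(x)/Q(x))

Computing term by term:
  P(1)·log₂(P(1)/Q(1)) = 0.2219·log₂(0.2219/0.3334) = -0.13033
  P(2)·log₂(P(2)/Q(2)) = 0.3314·log₂(0.3314/0.3333) = -0.00273
  P(3)·log₂(P(3)/Q(3)) = 0.4467·log₂(0.4467/0.3333) = 0.18872

D_KL(P||Q) = -0.13033 - 0.00273 + 0.18872 = 0.05566 ≈ 0.0557 bits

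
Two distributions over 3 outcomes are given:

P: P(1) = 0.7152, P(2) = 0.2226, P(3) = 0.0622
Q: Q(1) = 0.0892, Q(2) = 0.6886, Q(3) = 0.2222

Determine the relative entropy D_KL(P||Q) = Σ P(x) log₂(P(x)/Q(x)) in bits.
1.6710 bits

D_KL(P||Q) = Σ P(x) log₂(P(x)/Q(x))

Computing term by term:
  P(1)·log₂(P(1)/Q(1)) = 0.7152·log₂(0.7152/0.0892) = 2.14791
  P(2)·log₂(P(2)/Q(2)) = 0.2226·log₂(0.2226/0.6886) = -0.36266
  P(3)·log₂(P(3)/Q(3)) = 0.0622·log₂(0.0622/0.2222) = -0.11425

D_KL(P||Q) = 2.14791 - 0.36266 - 0.11425 = 1.67100 ≈ 1.6710 bits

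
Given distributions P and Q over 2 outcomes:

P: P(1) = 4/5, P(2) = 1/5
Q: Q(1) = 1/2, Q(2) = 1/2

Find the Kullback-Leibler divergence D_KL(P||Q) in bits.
0.2781 bits

D_KL(P||Q) = Σ P(x) log₂(P(x)/Q(x))

Computing term by term:
  P(1)·log₂(P(1)/Q(1)) = (4/5)·log₂((4/5)/(1/2)) = 0.54246
  P(2)·log₂(P(2)/Q(2)) = (1/5)·log₂((1/5)/(1/2)) = -0.26439

D_KL(P||Q) = 0.54246 - 0.26439 = 0.27807 ≈ 0.2781 bits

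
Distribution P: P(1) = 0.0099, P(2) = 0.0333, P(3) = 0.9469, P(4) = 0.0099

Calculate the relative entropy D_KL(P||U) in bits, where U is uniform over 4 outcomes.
1.6302 bits

U(i) = 1/4 for all i

D_KL(P||U) = Σ P(x) log₂(P(x) / (1/4))
           = Σ P(x) log₂(P(x)) + log₂(4)
           = log₂(4) - H(P)

H(P) = -Σ P(x) log₂(P(x)):
  -P(1)·log₂(P(1)) = -(0.0099)·log₂(0.0099) = 0.06592
  -P(2)·log₂(P(2)) = -(0.0333)·log₂(0.0333) = 0.16345
  -P(3)·log₂(P(3)) = -(0.9469)·log₂(0.9469) = 0.07454
  -P(4)·log₂(P(4)) = -(0.0099)·log₂(0.0099) = 0.06592
H(P) = 0.06592 + 0.16345 + 0.07454 + 0.06592 = 0.36983 bits

log₂(4) = 2.00000 bits

D_KL(P||U) = 2.00000 - 0.36983 = 1.63017 ≈ 1.6302 bits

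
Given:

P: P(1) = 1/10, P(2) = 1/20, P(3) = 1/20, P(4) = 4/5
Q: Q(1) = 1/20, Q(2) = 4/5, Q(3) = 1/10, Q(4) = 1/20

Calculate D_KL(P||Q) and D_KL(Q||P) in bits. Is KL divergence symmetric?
D_KL(P||Q) = 3.0500 bits, D_KL(Q||P) = 3.0500 bits. The two values coincide for this particular pair, but no — KL divergence is not symmetric in general.

D_KL(P||Q) = Σ P(x) log₂(P(x)/Q(x))

Computing term by term:
  P(1)·log₂(P(1)/Q(1)) = (1/10)·log₂((1/10)/(1/20)) = 0.10000
  P(2)·log₂(P(2)/Q(2)) = (1/20)·log₂((1/20)/(4/5)) = -0.20000
  P(3)·log₂(P(3)/Q(3)) = (1/20)·log₂((1/20)/(1/10)) = -0.05000
  P(4)·log₂(P(4)/Q(4)) = (4/5)·log₂((4/5)/(1/20)) = 3.20000

D_KL(P||Q) = 0.10000 - 0.20000 - 0.05000 + 3.20000 = 3.05000 ≈ 3.0500 bits

D_KL(Q||P) = Σ Q(x) log₂(Q(x)/P(x))

Computing term by term:
  Q(1)·log₂(Q(1)/P(1)) = (1/20)·log₂((1/20)/(1/10)) = -0.05000
  Q(2)·log₂(Q(2)/P(2)) = (4/5)·log₂((4/5)/(1/20)) = 3.20000
  Q(3)·log₂(Q(3)/P(3)) = (1/10)·log₂((1/10)/(1/20)) = 0.10000
  Q(4)·log₂(Q(4)/P(4)) = (1/20)·log₂((1/20)/(4/5)) = -0.20000

D_KL(Q||P) = -0.05000 + 3.20000 + 0.10000 - 0.20000 = 3.05000 ≈ 3.0500 bits

These ARE equal here. Q is P with outcomes relabeled (Q(1) = P(3), Q(2) = P(4), Q(3) = P(1), Q(4) = P(2)) by a relabeling that is its own inverse, so the two sums contain exactly the same terms in a different order. This is a special case — KL divergence is not symmetric in general: D_KL(P||Q) ≠ D_KL(Q||P) for most P, Q.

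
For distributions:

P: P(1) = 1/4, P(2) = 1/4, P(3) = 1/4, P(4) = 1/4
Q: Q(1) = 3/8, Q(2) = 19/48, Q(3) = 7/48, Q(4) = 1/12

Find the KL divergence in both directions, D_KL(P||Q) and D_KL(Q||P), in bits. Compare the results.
D_KL(P||Q) = 0.2787 bits, D_KL(Q||P) = 0.2363 bits. D_KL(P||Q) is larger than D_KL(Q||P) by 0.0424 bits; the two directions differ.

D_KL(P||Q) = Σ P(x) log₂(P(x)/Q(x))

Computing term by term:
  P(1)·log₂(P(1)/Q(1)) = (1/4)·log₂((1/4)/(3/8)) = -0.14624
  P(2)·log₂(P(2)/Q(2)) = (1/4)·log₂((1/4)/(19/48)) = -0.16574
  P(3)·log₂(P(3)/Q(3)) = (1/4)·log₂((1/4)/(7/48)) = 0.19440
  P(4)·log₂(P(4)/Q(4)) = (1/4)·log₂((1/4)/(1/12)) = 0.39624

D_KL(P||Q) = -0.14624 - 0.16574 + 0.19440 + 0.39624 = 0.27866 ≈ 0.2787 bits

D_KL(Q||P) = Σ Q(x) log₂(Q(x)/P(x))

Computing term by term:
  Q(1)·log₂(Q(1)/P(1)) = (3/8)·log₂((3/8)/(1/4)) = 0.21936
  Q(2)·log₂(Q(2)/P(2)) = (19/48)·log₂((19/48)/(1/4)) = 0.26242
  Q(3)·log₂(Q(3)/P(3)) = (7/48)·log₂((7/48)/(1/4)) = -0.11340
  Q(4)·log₂(Q(4)/P(4)) = (1/12)·log₂((1/12)/(1/4)) = -0.13208

D_KL(Q||P) = 0.21936 + 0.26242 - 0.11340 - 0.13208 = 0.23630 ≈ 0.2363 bits

These are NOT equal (difference: 0.0424 bits). KL divergence is asymmetric: D_KL(P||Q) ≠ D_KL(Q||P) in general.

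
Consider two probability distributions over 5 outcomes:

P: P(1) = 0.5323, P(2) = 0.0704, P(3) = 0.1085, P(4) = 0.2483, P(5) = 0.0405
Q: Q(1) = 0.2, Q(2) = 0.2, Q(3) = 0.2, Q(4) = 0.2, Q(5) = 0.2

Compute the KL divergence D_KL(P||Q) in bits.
0.5341 bits

D_KL(P||Q) = Σ P(x) log₂(P(x)/Q(x))

Computing term by term:
  P(1)·log₂(P(1)/Q(1)) = 0.5323·log₂(0.5323/0.2) = 0.75174
  P(2)·log₂(P(2)/Q(2)) = 0.0704·log₂(0.0704/0.2) = -0.10605
  P(3)·log₂(P(3)/Q(3)) = 0.1085·log₂(0.1085/0.2) = -0.09573
  P(4)·log₂(P(4)/Q(4)) = 0.2483·log₂(0.2483/0.2) = 0.07749
  P(5)·log₂(P(5)/Q(5)) = 0.0405·log₂(0.0405/0.2) = -0.09331

D_KL(P||Q) = 0.75174 - 0.10605 - 0.09573 + 0.07749 - 0.09331 = 0.53414 ≈ 0.5341 bits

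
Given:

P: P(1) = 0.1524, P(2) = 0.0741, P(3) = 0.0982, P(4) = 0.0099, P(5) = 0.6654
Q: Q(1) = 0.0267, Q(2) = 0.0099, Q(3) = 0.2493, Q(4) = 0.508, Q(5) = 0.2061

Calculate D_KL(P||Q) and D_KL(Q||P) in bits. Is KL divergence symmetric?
D_KL(P||Q) = 1.5350 bits, D_KL(Q||P) = 2.7768 bits. No, KL divergence is not symmetric.

D_KL(P||Q) = Σ P(x) log₂(P(x)/Q(x))

Computing term by term:
  P(1)·log₂(P(1)/Q(1)) = 0.1524·log₂(0.1524/0.0267) = 0.38297
  P(2)·log₂(P(2)/Q(2)) = 0.0741·log₂(0.0741/0.0099) = 0.21518
  P(3)·log₂(P(3)/Q(3)) = 0.0982·log₂(0.0982/0.2493) = -0.13199
  P(4)·log₂(P(4)/Q(4)) = 0.0099·log₂(0.0099/0.508) = -0.05624
  P(5)·log₂(P(5)/Q(5)) = 0.6654·log₂(0.6654/0.2061) = 1.12511

D_KL(P||Q) = 0.38297 + 0.21518 - 0.13199 - 0.05624 + 1.12511 = 1.53503 ≈ 1.5350 bits

D_KL(Q||P) = Σ Q(x) log₂(Q(x)/P(x))

Computing term by term:
  Q(1)·log₂(Q(1)/P(1)) = 0.0267·log₂(0.0267/0.1524) = -0.06710
  Q(2)·log₂(Q(2)/P(2)) = 0.0099·log₂(0.0099/0.0741) = -0.02875
  Q(3)·log₂(Q(3)/P(3)) = 0.2493·log₂(0.2493/0.0982) = 0.33508
  Q(4)·log₂(Q(4)/P(4)) = 0.508·log₂(0.508/0.0099) = 2.88608
  Q(5)·log₂(Q(5)/P(5)) = 0.2061·log₂(0.2061/0.6654) = -0.34849

D_KL(Q||P) = -0.06710 - 0.02875 + 0.33508 + 2.88608 - 0.34849 = 2.77682 ≈ 2.7768 bits

These are NOT equal (difference: 1.2418 bits). KL divergence is asymmetric: D_KL(P||Q) ≠ D_KL(Q||P) in general.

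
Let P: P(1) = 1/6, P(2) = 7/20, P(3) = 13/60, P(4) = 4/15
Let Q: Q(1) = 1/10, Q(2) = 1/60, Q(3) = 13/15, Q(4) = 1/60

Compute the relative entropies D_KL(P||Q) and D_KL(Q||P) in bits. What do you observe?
D_KL(P||Q) = 2.2935 bits, D_KL(Q||P) = 1.5198 bits. The two directions give different values (D_KL(P||Q) exceeds D_KL(Q||P) by 0.7737 bits): KL divergence is asymmetric.

D_KL(P||Q) = Σ P(x) log₂(P(x)/Q(x))

Computing term by term:
  P(1)·log₂(P(1)/Q(1)) = (1/6)·log₂((1/6)/(1/10)) = 0.12283
  P(2)·log₂(P(2)/Q(2)) = (7/20)·log₂((7/20)/(1/60)) = 1.53731
  P(3)·log₂(P(3)/Q(3)) = (13/60)·log₂((13/60)/(13/15)) = -0.43333
  P(4)·log₂(P(4)/Q(4)) = (4/15)·log₂((4/15)/(1/60)) = 1.06667

D_KL(P||Q) = 0.12283 + 1.53731 - 0.43333 + 1.06667 = 2.29348 ≈ 2.2935 bits

D_KL(Q||P) = Σ Q(x) log₂(Q(x)/P(x))

Computing term by term:
  Q(1)·log₂(Q(1)/P(1)) = (1/10)·log₂((1/10)/(1/6)) = -0.07370
  Q(2)·log₂(Q(2)/P(2)) = (1/60)·log₂((1/60)/(7/20)) = -0.07321
  Q(3)·log₂(Q(3)/P(3)) = (13/15)·log₂((13/15)/(13/60)) = 1.73333
  Q(4)·log₂(Q(4)/P(4)) = (1/60)·log₂((1/60)/(4/15)) = -0.06667

D_KL(Q||P) = -0.07370 - 0.07321 + 1.73333 - 0.06667 = 1.51975 ≈ 1.5198 bits

These are NOT equal (difference: 0.7737 bits). KL divergence is asymmetric: D_KL(P||Q) ≠ D_KL(Q||P) in general.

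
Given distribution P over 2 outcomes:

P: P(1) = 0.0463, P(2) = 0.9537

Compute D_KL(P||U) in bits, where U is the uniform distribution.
0.7295 bits

U(i) = 1/2 for all i

D_KL(P||U) = Σ P(x) log₂(P(x) / (1/2))
           = Σ P(x) log₂(P(x)) + log₂(2)
           = log₂(2) - H(P)

H(P) = -Σ P(x) log₂(P(x)):
  -P(1)·log₂(P(1)) = -(0.0463)·log₂(0.0463) = 0.20524
  -P(2)·log₂(P(2)) = -(0.9537)·log₂(0.9537) = 0.06523
H(P) = 0.20524 + 0.06523 = 0.27047 bits

log₂(2) = 1.00000 bits

D_KL(P||U) = 1.00000 - 0.27047 = 0.72953 ≈ 0.7295 bits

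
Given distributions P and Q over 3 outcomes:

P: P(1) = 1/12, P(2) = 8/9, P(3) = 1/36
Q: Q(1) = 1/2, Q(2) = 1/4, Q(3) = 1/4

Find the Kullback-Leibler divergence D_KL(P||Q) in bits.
1.3233 bits

D_KL(P||Q) = Σ P(x) log₂(P(x)/Q(x))

Computing term by term:
  P(1)·log₂(P(1)/Q(1)) = (1/12)·log₂((1/12)/(1/2)) = -0.21541
  P(2)·log₂(P(2)/Q(2)) = (8/9)·log₂((8/9)/(1/4)) = 1.62673
  P(3)·log₂(P(3)/Q(3)) = (1/36)·log₂((1/36)/(1/4)) = -0.08805

D_KL(P||Q) = -0.21541 + 1.62673 - 0.08805 = 1.32327 ≈ 1.3233 bits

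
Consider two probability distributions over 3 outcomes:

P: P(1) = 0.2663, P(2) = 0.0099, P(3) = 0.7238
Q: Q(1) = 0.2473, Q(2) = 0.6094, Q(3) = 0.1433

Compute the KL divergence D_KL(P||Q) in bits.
1.6608 bits

D_KL(P||Q) = Σ P(x) log₂(P(x)/Q(x))

Computing term by term:
  P(1)·log₂(P(1)/Q(1)) = 0.2663·log₂(0.2663/0.2473) = 0.02844
  P(2)·log₂(P(2)/Q(2)) = 0.0099·log₂(0.0099/0.6094) = -0.05884
  P(3)·log₂(P(3)/Q(3)) = 0.7238·log₂(0.7238/0.1433) = 1.69120

D_KL(P||Q) = 0.02844 - 0.05884 + 1.69120 = 1.66080 ≈ 1.6608 bits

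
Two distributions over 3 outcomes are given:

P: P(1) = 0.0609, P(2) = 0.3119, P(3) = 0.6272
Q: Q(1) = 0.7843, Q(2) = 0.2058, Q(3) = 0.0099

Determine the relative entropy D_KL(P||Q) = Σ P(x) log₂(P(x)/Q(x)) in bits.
3.7166 bits

D_KL(P||Q) = Σ P(x) log₂(P(x)/Q(x))

Computing term by term:
  P(1)·log₂(P(1)/Q(1)) = 0.0609·log₂(0.0609/0.7843) = -0.22453
  P(2)·log₂(P(2)/Q(2)) = 0.3119·log₂(0.3119/0.2058) = 0.18709
  P(3)·log₂(P(3)/Q(3)) = 0.6272·log₂(0.6272/0.0099) = 3.75401

D_KL(P||Q) = -0.22453 + 0.18709 + 3.75401 = 3.71657 ≈ 3.7166 bits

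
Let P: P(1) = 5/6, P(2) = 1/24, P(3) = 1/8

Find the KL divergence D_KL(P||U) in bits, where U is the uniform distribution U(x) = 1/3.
0.7997 bits

U(i) = 1/3 for all i

D_KL(P||U) = Σ P(x) log₂(P(x) / (1/3))
           = Σ P(x) log₂(P(x)) + log₂(3)
           = log₂(3) - H(P)

H(P) = -Σ P(x) log₂(P(x)):
  -P(1)·log₂(P(1)) = -(5/6)·log₂(5/6) = 0.21920
  -P(2)·log₂(P(2)) = -(1/24)·log₂(1/24) = 0.19104
  -P(3)·log₂(P(3)) = -(1/8)·log₂(1/8) = 0.37500
H(P) = 0.21920 + 0.19104 + 0.37500 = 0.78524 bits

log₂(3) = 1.58496 bits

D_KL(P||U) = 1.58496 - 0.78524 = 0.79972 ≈ 0.7997 bits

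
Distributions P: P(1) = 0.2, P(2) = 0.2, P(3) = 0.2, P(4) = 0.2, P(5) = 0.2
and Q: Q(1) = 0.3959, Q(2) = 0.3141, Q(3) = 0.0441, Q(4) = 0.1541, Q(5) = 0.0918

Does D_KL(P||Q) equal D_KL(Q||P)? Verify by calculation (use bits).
D_KL(P||Q) = 0.4089 bits, D_KL(Q||P) = 0.3373 bits. No — D_KL(P||Q) ≠ D_KL(Q||P) for this pair.

D_KL(P||Q) = Σ P(x) log₂(P(x)/Q(x))

Computing term by term:
  P(1)·log₂(P(1)/Q(1)) = 0.2·log₂(0.2/0.3959) = -0.19703
  P(2)·log₂(P(2)/Q(2)) = 0.2·log₂(0.2/0.3141) = -0.13024
  P(3)·log₂(P(3)/Q(3)) = 0.2·log₂(0.2/0.0441) = 0.43623
  P(4)·log₂(P(4)/Q(4)) = 0.2·log₂(0.2/0.1541) = 0.07523
  P(5)·log₂(P(5)/Q(5)) = 0.2·log₂(0.2/0.0918) = 0.22469

D_KL(P||Q) = -0.19703 - 0.13024 + 0.43623 + 0.07523 + 0.22469 = 0.40888 ≈ 0.4089 bits

D_KL(Q||P) = Σ Q(x) log₂(Q(x)/P(x))

Computing term by term:
  Q(1)·log₂(Q(1)/P(1)) = 0.3959·log₂(0.3959/0.2) = 0.39002
  Q(2)·log₂(Q(2)/P(2)) = 0.3141·log₂(0.3141/0.2) = 0.20455
  Q(3)·log₂(Q(3)/P(3)) = 0.0441·log₂(0.0441/0.2) = -0.09619
  Q(4)·log₂(Q(4)/P(4)) = 0.1541·log₂(0.1541/0.2) = -0.05796
  Q(5)·log₂(Q(5)/P(5)) = 0.0918·log₂(0.0918/0.2) = -0.10313

D_KL(Q||P) = 0.39002 + 0.20455 - 0.09619 - 0.05796 - 0.10313 = 0.33729 ≈ 0.3373 bits

These are NOT equal (difference: 0.0716 bits). KL divergence is asymmetric: D_KL(P||Q) ≠ D_KL(Q||P) in general.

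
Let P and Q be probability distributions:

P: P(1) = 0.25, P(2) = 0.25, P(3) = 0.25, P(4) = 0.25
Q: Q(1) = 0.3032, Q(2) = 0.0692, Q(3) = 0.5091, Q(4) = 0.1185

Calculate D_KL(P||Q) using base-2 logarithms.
0.4064 bits

D_KL(P||Q) = Σ P(x) log₂(P(x)/Q(x))

Computing term by term:
  P(1)·log₂(P(1)/Q(1)) = 0.25·log₂(0.25/0.3032) = -0.06959
  P(2)·log₂(P(2)/Q(2)) = 0.25·log₂(0.25/0.0692) = 0.46327
  P(3)·log₂(P(3)/Q(3)) = 0.25·log₂(0.25/0.5091) = -0.25651
  P(4)·log₂(P(4)/Q(4)) = 0.25·log₂(0.25/0.1185) = 0.26926

D_KL(P||Q) = -0.06959 + 0.46327 - 0.25651 + 0.26926 = 0.40643 ≈ 0.4064 bits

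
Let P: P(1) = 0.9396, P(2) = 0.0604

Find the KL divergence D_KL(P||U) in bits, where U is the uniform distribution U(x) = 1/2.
0.6710 bits

U(i) = 1/2 for all i

D_KL(P||U) = Σ P(x) log₂(P(x) / (1/2))
           = Σ P(x) log₂(P(x)) + log₂(2)
           = log₂(2) - H(P)

H(P) = -Σ P(x) log₂(P(x)):
  -P(1)·log₂(P(1)) = -(0.9396)·log₂(0.9396) = 0.08445
  -P(2)·log₂(P(2)) = -(0.0604)·log₂(0.0604) = 0.24458
H(P) = 0.08445 + 0.24458 = 0.32903 bits

log₂(2) = 1.00000 bits

D_KL(P||U) = 1.00000 - 0.32903 = 0.67097 ≈ 0.6710 bits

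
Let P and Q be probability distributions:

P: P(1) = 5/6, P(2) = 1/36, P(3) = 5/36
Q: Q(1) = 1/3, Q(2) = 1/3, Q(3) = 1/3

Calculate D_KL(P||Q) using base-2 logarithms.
0.8266 bits

D_KL(P||Q) = Σ P(x) log₂(P(x)/Q(x))

Computing term by term:
  P(1)·log₂(P(1)/Q(1)) = (5/6)·log₂((5/6)/(1/3)) = 1.10161
  P(2)·log₂(P(2)/Q(2)) = (1/36)·log₂((1/36)/(1/3)) = -0.09958
  P(3)·log₂(P(3)/Q(3)) = (5/36)·log₂((5/36)/(1/3)) = -0.17542

D_KL(P||Q) = 1.10161 - 0.09958 - 0.17542 = 0.82661 ≈ 0.8266 bits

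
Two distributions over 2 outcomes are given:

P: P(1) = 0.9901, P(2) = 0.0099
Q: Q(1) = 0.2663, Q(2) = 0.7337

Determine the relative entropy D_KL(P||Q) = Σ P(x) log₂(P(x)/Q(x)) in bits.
1.8143 bits

D_KL(P||Q) = Σ P(x) log₂(P(x)/Q(x))

Computing term by term:
  P(1)·log₂(P(1)/Q(1)) = 0.9901·log₂(0.9901/0.2663) = 1.87577
  P(2)·log₂(P(2)/Q(2)) = 0.0099·log₂(0.0099/0.7337) = -0.06150

D_KL(P||Q) = 1.87577 - 0.06150 = 1.81427 ≈ 1.8143 bits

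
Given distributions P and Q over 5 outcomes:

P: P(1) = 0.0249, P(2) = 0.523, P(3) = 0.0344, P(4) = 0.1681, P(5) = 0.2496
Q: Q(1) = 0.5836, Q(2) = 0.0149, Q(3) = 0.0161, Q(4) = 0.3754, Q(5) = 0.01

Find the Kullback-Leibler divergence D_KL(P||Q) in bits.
3.5728 bits

D_KL(P||Q) = Σ P(x) log₂(P(x)/Q(x))

Computing term by term:
  P(1)·log₂(P(1)/Q(1)) = 0.0249·log₂(0.0249/0.5836) = -0.11331
  P(2)·log₂(P(2)/Q(2)) = 0.523·log₂(0.523/0.0149) = 2.68478
  P(3)·log₂(P(3)/Q(3)) = 0.0344·log₂(0.0344/0.0161) = 0.03768
  P(4)·log₂(P(4)/Q(4)) = 0.1681·log₂(0.1681/0.3754) = -0.19485
  P(5)·log₂(P(5)/Q(5)) = 0.2496·log₂(0.2496/0.01) = 1.15853

D_KL(P||Q) = -0.11331 + 2.68478 + 0.03768 - 0.19485 + 1.15853 = 3.57283 ≈ 3.5728 bits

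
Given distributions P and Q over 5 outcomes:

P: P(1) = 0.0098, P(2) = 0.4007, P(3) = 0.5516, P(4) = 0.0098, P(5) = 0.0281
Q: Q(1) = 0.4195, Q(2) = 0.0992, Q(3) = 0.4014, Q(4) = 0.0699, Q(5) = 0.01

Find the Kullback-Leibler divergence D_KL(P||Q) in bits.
1.0210 bits

D_KL(P||Q) = Σ P(x) log₂(P(x)/Q(x))

Computing term by term:
  P(1)·log₂(P(1)/Q(1)) = 0.0098·log₂(0.0098/0.4195) = -0.05311
  P(2)·log₂(P(2)/Q(2)) = 0.4007·log₂(0.4007/0.0992) = 0.80705
  P(3)·log₂(P(3)/Q(3)) = 0.5516·log₂(0.5516/0.4014) = 0.25295
  P(4)·log₂(P(4)/Q(4)) = 0.0098·log₂(0.0098/0.0699) = -0.02778
  P(5)·log₂(P(5)/Q(5)) = 0.0281·log₂(0.0281/0.01) = 0.04189

D_KL(P||Q) = -0.05311 + 0.80705 + 0.25295 - 0.02778 + 0.04189 = 1.02100 ≈ 1.0210 bits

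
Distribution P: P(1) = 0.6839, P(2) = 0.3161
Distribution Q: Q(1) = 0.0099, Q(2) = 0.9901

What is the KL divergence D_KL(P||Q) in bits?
3.6581 bits

D_KL(P||Q) = Σ P(x) log₂(P(x)/Q(x))

Computing term by term:
  P(1)·log₂(P(1)/Q(1)) = 0.6839·log₂(0.6839/0.0099) = 4.17877
  P(2)·log₂(P(2)/Q(2)) = 0.3161·log₂(0.3161/0.9901) = -0.52068

D_KL(P||Q) = 4.17877 - 0.52068 = 3.65809 ≈ 3.6581 bits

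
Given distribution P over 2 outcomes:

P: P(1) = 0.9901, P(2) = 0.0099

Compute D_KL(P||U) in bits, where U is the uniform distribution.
0.9199 bits

U(i) = 1/2 for all i

D_KL(P||U) = Σ P(x) log₂(P(x) / (1/2))
           = Σ P(x) log₂(P(x)) + log₂(2)
           = log₂(2) - H(P)

H(P) = -Σ P(x) log₂(P(x)):
  -P(1)·log₂(P(1)) = -(0.9901)·log₂(0.9901) = 0.01421
  -P(2)·log₂(P(2)) = -(0.0099)·log₂(0.0099) = 0.06592
H(P) = 0.01421 + 0.06592 = 0.08013 bits

log₂(2) = 1.00000 bits

D_KL(P||U) = 1.00000 - 0.08013 = 0.91987 ≈ 0.9199 bits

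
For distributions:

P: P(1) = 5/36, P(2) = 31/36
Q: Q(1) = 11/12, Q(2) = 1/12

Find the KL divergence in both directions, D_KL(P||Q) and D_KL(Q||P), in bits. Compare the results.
D_KL(P||Q) = 2.5232 bits, D_KL(Q||P) = 2.2148 bits. D_KL(P||Q) is larger than D_KL(Q||P) by 0.3084 bits; the two directions differ.

D_KL(P||Q) = Σ P(x) log₂(P(x)/Q(x))

Computing term by term:
  P(1)·log₂(P(1)/Q(1)) = (5/36)·log₂((5/36)/(11/12)) = -0.37812
  P(2)·log₂(P(2)/Q(2)) = (31/36)·log₂((31/36)/(1/12)) = 2.90128

D_KL(P||Q) = -0.37812 + 2.90128 = 2.52316 ≈ 2.5232 bits

D_KL(Q||P) = Σ Q(x) log₂(Q(x)/P(x))

Computing term by term:
  Q(1)·log₂(Q(1)/P(1)) = (11/12)·log₂((11/12)/(5/36)) = 2.49559
  Q(2)·log₂(Q(2)/P(2)) = (1/12)·log₂((1/12)/(31/36)) = -0.28077

D_KL(Q||P) = 2.49559 - 0.28077 = 2.21482 ≈ 2.2148 bits

These are NOT equal (difference: 0.3084 bits). KL divergence is asymmetric: D_KL(P||Q) ≠ D_KL(Q||P) in general.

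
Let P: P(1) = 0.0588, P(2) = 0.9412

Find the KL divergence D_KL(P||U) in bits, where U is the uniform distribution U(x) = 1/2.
0.6773 bits

U(i) = 1/2 for all i

D_KL(P||U) = Σ P(x) log₂(P(x) / (1/2))
           = Σ P(x) log₂(P(x)) + log₂(2)
           = log₂(2) - H(P)

H(P) = -Σ P(x) log₂(P(x)):
  -P(1)·log₂(P(1)) = -(0.0588)·log₂(0.0588) = 0.24038
  -P(2)·log₂(P(2)) = -(0.9412)·log₂(0.9412) = 0.08229
H(P) = 0.24038 + 0.08229 = 0.32267 bits

log₂(2) = 1.00000 bits

D_KL(P||U) = 1.00000 - 0.32267 = 0.67733 ≈ 0.6773 bits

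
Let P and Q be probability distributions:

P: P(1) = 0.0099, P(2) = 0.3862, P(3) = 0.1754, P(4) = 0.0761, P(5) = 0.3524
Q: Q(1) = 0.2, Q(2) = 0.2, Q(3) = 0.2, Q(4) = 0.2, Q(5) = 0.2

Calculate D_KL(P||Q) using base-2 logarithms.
0.4724 bits

D_KL(P||Q) = Σ P(x) log₂(P(x)/Q(x))

Computing term by term:
  P(1)·log₂(P(1)/Q(1)) = 0.0099·log₂(0.0099/0.2) = -0.04293
  P(2)·log₂(P(2)/Q(2)) = 0.3862·log₂(0.3862/0.2) = 0.36664
  P(3)·log₂(P(3)/Q(3)) = 0.1754·log₂(0.1754/0.2) = -0.03321
  P(4)·log₂(P(4)/Q(4)) = 0.0761·log₂(0.0761/0.2) = -0.10609
  P(5)·log₂(P(5)/Q(5)) = 0.3524·log₂(0.3524/0.2) = 0.28799

D_KL(P||Q) = -0.04293 + 0.36664 - 0.03321 - 0.10609 + 0.28799 = 0.47240 ≈ 0.4724 bits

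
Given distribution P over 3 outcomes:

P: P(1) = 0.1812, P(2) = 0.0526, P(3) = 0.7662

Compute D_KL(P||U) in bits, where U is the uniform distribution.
0.6206 bits

U(i) = 1/3 for all i

D_KL(P||U) = Σ P(x) log₂(P(x) / (1/3))
           = Σ P(x) log₂(P(x)) + log₂(3)
           = log₂(3) - H(P)

H(P) = -Σ P(x) log₂(P(x)):
  -P(1)·log₂(P(1)) = -(0.1812)·log₂(0.1812) = 0.44654
  -P(2)·log₂(P(2)) = -(0.0526)·log₂(0.0526) = 0.22349
  -P(3)·log₂(P(3)) = -(0.7662)·log₂(0.7662) = 0.29438
H(P) = 0.44654 + 0.22349 + 0.29438 = 0.96441 bits

log₂(3) = 1.58496 bits

D_KL(P||U) = 1.58496 - 0.96441 = 0.62055 ≈ 0.6206 bits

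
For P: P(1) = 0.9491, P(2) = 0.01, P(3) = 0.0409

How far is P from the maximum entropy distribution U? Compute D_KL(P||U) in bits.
1.2584 bits

U(i) = 1/3 for all i

D_KL(P||U) = Σ P(x) log₂(P(x) / (1/3))
           = Σ P(x) log₂(P(x)) + log₂(3)
           = log₂(3) - H(P)

H(P) = -Σ P(x) log₂(P(x)):
  -P(1)·log₂(P(1)) = -(0.9491)·log₂(0.9491) = 0.07153
  -P(2)·log₂(P(2)) = -(0.01)·log₂(0.01) = 0.06644
  -P(3)·log₂(P(3)) = -(0.0409)·log₂(0.0409) = 0.18862
H(P) = 0.07153 + 0.06644 + 0.18862 = 0.32659 bits

log₂(3) = 1.58496 bits

D_KL(P||U) = 1.58496 - 0.32659 = 1.25837 ≈ 1.2584 bits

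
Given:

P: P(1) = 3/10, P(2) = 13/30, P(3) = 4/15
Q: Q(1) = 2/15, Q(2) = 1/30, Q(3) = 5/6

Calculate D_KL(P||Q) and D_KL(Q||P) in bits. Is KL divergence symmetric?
D_KL(P||Q) = 1.5161 bits, D_KL(Q||P) = 1.0905 bits. No, KL divergence is not symmetric.

D_KL(P||Q) = Σ P(x) log₂(P(x)/Q(x))

Computing term by term:
  P(1)·log₂(P(1)/Q(1)) = (3/10)·log₂((3/10)/(2/15)) = 0.35098
  P(2)·log₂(P(2)/Q(2)) = (13/30)·log₂((13/30)/(1/30)) = 1.60352
  P(3)·log₂(P(3)/Q(3)) = (4/15)·log₂((4/15)/(5/6)) = -0.43836

D_KL(P||Q) = 0.35098 + 1.60352 - 0.43836 = 1.51614 ≈ 1.5161 bits

D_KL(Q||P) = Σ Q(x) log₂(Q(x)/P(x))

Computing term by term:
  Q(1)·log₂(Q(1)/P(1)) = (2/15)·log₂((2/15)/(3/10)) = -0.15599
  Q(2)·log₂(Q(2)/P(2)) = (1/30)·log₂((1/30)/(13/30)) = -0.12335
  Q(3)·log₂(Q(3)/P(3)) = (5/6)·log₂((5/6)/(4/15)) = 1.36988

D_KL(Q||P) = -0.15599 - 0.12335 + 1.36988 = 1.09054 ≈ 1.0905 bits

These are NOT equal (difference: 0.4256 bits). KL divergence is asymmetric: D_KL(P||Q) ≠ D_KL(Q||P) in general.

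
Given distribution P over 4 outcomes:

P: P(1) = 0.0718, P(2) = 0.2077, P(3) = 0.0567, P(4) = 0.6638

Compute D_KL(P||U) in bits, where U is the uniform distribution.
0.6290 bits

U(i) = 1/4 for all i

D_KL(P||U) = Σ P(x) log₂(P(x) / (1/4))
           = Σ P(x) log₂(P(x)) + log₂(4)
           = log₂(4) - H(P)

H(P) = -Σ P(x) log₂(P(x)):
  -P(1)·log₂(P(1)) = -(0.0718)·log₂(0.0718) = 0.27283
  -P(2)·log₂(P(2)) = -(0.2077)·log₂(0.2077) = 0.47094
  -P(3)·log₂(P(3)) = -(0.0567)·log₂(0.0567) = 0.23477
  -P(4)·log₂(P(4)) = -(0.6638)·log₂(0.6638) = 0.39242
H(P) = 0.27283 + 0.47094 + 0.23477 + 0.39242 = 1.37096 bits

log₂(4) = 2.00000 bits

D_KL(P||U) = 2.00000 - 1.37096 = 0.62904 ≈ 0.6290 bits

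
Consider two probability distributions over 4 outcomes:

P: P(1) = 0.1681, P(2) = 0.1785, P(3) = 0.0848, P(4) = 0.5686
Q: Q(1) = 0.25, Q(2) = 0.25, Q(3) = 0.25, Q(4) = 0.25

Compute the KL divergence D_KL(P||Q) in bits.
0.3588 bits

D_KL(P||Q) = Σ P(x) log₂(P(x)/Q(x))

Computing term by term:
  P(1)·log₂(P(1)/Q(1)) = 0.1681·log₂(0.1681/0.25) = -0.09626
  P(2)·log₂(P(2)/Q(2)) = 0.1785·log₂(0.1785/0.25) = -0.08675
  P(3)·log₂(P(3)/Q(3)) = 0.0848·log₂(0.0848/0.25) = -0.13227
  P(4)·log₂(P(4)/Q(4)) = 0.5686·log₂(0.5686/0.25) = 0.67407

D_KL(P||Q) = -0.09626 - 0.08675 - 0.13227 + 0.67407 = 0.35879 ≈ 0.3588 bits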